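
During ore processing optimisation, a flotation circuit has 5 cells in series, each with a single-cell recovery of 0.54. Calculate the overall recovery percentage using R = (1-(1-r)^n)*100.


97.9404%

Complement of single-cell recovery:
1 - r = 1 - 0.54 = 0.46
Raise to power n:
(1 - r)^5 = 0.46^5 = 0.0205962976
Overall recovery:
R = (1 - 0.0205962976) * 100
= 97.9404%


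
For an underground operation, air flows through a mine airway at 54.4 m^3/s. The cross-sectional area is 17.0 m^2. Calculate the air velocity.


Velocity = flow rate / cross-sectional area
= 54.4 / 17.0
= 3.2 m/s

3.2 m/s


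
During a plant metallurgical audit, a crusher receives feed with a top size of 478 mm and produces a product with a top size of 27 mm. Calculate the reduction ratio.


17.7037

Reduction ratio = feed size / product size
= 478 / 27
= 17.7037


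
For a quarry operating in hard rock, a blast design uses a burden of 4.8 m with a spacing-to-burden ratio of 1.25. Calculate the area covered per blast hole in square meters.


28.8 m^2

First, find the spacing:
Spacing = burden * ratio = 4.8 * 1.25
= 6.0 m
Then, calculate the area:
Area = burden * spacing = 4.8 * 6.0
= 28.8 m^2


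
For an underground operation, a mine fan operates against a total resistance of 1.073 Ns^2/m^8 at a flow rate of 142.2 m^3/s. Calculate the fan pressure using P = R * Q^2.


Compute Q^2:
Q^2 = 142.2^2 = 20220.84
Compute pressure:
P = R * Q^2 = 1.073 * 20220.84
= 21696.9613 Pa

21696.9613 Pa


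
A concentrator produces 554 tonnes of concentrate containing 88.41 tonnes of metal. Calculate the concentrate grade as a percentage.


Grade = (metal in concentrate / concentrate mass) * 100
= (88.41 / 554) * 100
= 0.1595848375 * 100
= 15.9585%

15.9585%


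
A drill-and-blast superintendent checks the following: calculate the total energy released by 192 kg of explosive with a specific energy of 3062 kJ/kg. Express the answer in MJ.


587.904 MJ

Energy = mass * specific_energy / 1000
= 192 * 3062 / 1000
= 587904 / 1000
= 587.904 MJ


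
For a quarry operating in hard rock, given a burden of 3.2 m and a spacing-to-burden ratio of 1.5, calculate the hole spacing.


Spacing = burden * ratio
= 3.2 * 1.5
= 4.8 m

4.8 m


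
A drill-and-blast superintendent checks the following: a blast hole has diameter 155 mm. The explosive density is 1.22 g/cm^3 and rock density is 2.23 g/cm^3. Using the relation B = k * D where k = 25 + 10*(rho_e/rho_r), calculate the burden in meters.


First, compute k:
rho_e / rho_r = 1.22 / 2.23 = 0.5470852018
k = 25 + 10 * 0.5470852018 = 30.47085202
Then, compute burden:
B = k * D / 1000 = 30.47085202 * 155 / 1000
= 4722.982063 / 1000
= 4.723 m

4.723 m


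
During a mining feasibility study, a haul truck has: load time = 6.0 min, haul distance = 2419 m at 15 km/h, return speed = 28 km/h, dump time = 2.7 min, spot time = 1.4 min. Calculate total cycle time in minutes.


24.9596 min

Convert haul speed to m/min: 15 * 1000/60 = 250 m/min
Haul time = 2419 / 250 = 9.676 min
Convert return speed to m/min: 28 * 1000/60 = 466.6666667 m/min
Return time = 2419 / 466.6666667 = 5.183571429 min
Total cycle time:
= 6.0 + 9.676 + 2.7 + 5.183571429 + 1.4
= 24.9596 min


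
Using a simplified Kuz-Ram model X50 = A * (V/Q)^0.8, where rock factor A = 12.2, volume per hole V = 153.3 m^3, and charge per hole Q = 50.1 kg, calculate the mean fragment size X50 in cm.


29.8486 cm

Compute V/Q:
V/Q = 153.3 / 50.1 = 3.05988024
Raise to the power 0.8:
(V/Q)^0.8 = 3.05988024^0.8 = 2.446603221
Multiply by A:
X50 = 12.2 * 2.446603221
= 29.8486 cm


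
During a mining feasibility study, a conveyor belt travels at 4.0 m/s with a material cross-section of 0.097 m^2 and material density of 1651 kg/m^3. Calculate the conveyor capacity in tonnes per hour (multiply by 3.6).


Volumetric flow = speed * area
= 4.0 * 0.097 = 0.388 m^3/s
Mass flow = volumetric * density
= 0.388 * 1651 = 640.588 kg/s
Convert to t/h: multiply by 3.6
Capacity = 640.588 * 3.6
= 2306.1168 t/h

2306.1168 t/h


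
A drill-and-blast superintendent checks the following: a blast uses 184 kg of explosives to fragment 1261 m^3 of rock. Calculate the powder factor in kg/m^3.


0.1459 kg/m^3

Powder factor = explosive mass / rock volume
= 184 / 1261
= 0.1459 kg/m^3


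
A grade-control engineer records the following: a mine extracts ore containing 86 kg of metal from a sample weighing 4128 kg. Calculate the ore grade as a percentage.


2.0833%

Ore grade = (metal mass / ore mass) * 100
= (86 / 4128) * 100
= 0.02083333333 * 100
= 2.0833%


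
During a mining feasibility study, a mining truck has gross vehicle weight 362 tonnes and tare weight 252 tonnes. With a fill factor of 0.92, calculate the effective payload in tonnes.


101.2 tonnes

Maximum payload = gross - tare
= 362 - 252 = 110 tonnes
Effective payload = max payload * fill factor
= 110 * 0.92
= 101.2 tonnes


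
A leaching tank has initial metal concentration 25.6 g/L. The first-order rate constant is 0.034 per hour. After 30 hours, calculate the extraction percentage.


63.9405%

Compute the exponent:
-k * t = -0.034 * 30 = -1.02
Remaining concentration:
C = 25.6 * exp(-1.02)
= 25.6 * 0.3605949402
= 9.231230468 g/L
Extracted = 25.6 - 9.231230468 = 16.36876953 g/L
Extraction % = 16.36876953 / 25.6 * 100
= 63.9405%


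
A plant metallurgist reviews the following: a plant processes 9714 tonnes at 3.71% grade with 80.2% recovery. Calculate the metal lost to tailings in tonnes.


71.3571 tonnes

Total metal in feed:
= 9714 * 3.71 / 100 = 360.3894 tonnes
Metal recovered:
= 360.3894 * 80.2 / 100 = 289.0322988 tonnes
Metal lost to tailings:
= 360.3894 - 289.0322988
= 71.3571 tonnes


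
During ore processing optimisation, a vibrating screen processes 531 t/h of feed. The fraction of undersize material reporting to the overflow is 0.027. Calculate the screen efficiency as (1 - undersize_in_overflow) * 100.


Screen efficiency = (1 - fraction of undersize in overflow) * 100
= (1 - 0.027) * 100
= 0.973 * 100
= 97.3%

97.3%


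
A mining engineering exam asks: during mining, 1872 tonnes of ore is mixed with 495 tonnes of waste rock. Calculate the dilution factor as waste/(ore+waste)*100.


Total material = ore + waste
= 1872 + 495 = 2367 tonnes
Dilution = waste / total * 100
= 495 / 2367 * 100
= 0.2091254753 * 100
= 20.9125%

20.9125%


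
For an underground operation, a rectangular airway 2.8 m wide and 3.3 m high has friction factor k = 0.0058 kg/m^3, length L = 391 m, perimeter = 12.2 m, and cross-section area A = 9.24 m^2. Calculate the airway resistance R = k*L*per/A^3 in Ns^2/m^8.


0.0351 Ns^2/m^8

Compute the numerator:
k * L * per = 0.0058 * 391 * 12.2
= 27.66716
Compute the denominator:
A^3 = 9.24^3 = 788.889024
Resistance:
R = 27.66716 / 788.889024
= 0.0351 Ns^2/m^8


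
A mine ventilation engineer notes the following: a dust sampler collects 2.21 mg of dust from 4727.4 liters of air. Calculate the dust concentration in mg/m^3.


Convert liters to m^3: 1 m^3 = 1000 L
Concentration = mass / volume * 1000
= 2.21 / 4727.4 * 1000
= 0.0004674874138 * 1000
= 0.4675 mg/m^3

0.4675 mg/m^3


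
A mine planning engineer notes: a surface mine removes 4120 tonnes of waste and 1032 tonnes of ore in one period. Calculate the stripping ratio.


3.9922

Stripping ratio = waste tonnage / ore tonnage
= 4120 / 1032
= 3.9922


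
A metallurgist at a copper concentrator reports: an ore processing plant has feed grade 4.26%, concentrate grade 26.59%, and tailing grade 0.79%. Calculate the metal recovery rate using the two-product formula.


Using the two-product formula:
R = 100 * c * (f - t) / (f * (c - t))
Numerator = 100 * 26.59 * (4.26 - 0.79)
= 100 * 26.59 * 3.47
= 9226.73
Denominator = 4.26 * (26.59 - 0.79)
= 4.26 * 25.8
= 109.908
R = 9226.73 / 109.908
= 83.9496%

83.9496%


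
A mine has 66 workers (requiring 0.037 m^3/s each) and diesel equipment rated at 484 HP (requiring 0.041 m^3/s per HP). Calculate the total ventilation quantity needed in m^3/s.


Airflow for workers:
Q_people = 66 * 0.037 = 2.442 m^3/s
Airflow for diesel equipment:
Q_diesel = 484 * 0.041 = 19.844 m^3/s
Total ventilation:
Q_total = 2.442 + 19.844
= 22.286 m^3/s

22.286 m^3/s


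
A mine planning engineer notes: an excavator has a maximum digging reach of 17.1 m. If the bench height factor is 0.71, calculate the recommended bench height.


12.141 m

Bench height = reach * factor
= 17.1 * 0.71
= 12.141 m


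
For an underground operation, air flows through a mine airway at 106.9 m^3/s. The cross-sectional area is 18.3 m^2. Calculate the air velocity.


Velocity = flow rate / cross-sectional area
= 106.9 / 18.3
= 5.8415 m/s

5.8415 m/s


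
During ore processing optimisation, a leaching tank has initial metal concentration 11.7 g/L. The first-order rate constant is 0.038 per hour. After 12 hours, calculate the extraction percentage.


36.6186%

Compute the exponent:
-k * t = -0.038 * 12 = -0.456
Remaining concentration:
C = 11.7 * exp(-0.456)
= 11.7 * 0.6338138371
= 7.415621894 g/L
Extracted = 11.7 - 7.415621894 = 4.284378106 g/L
Extraction % = 4.284378106 / 11.7 * 100
= 36.6186%


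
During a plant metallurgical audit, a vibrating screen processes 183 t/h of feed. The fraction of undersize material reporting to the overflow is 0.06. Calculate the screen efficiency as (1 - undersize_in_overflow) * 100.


94.0%

Screen efficiency = (1 - fraction of undersize in overflow) * 100
= (1 - 0.06) * 100
= 0.94 * 100
= 94.0%


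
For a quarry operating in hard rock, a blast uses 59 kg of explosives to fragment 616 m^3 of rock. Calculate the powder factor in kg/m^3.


0.0958 kg/m^3

Powder factor = explosive mass / rock volume
= 59 / 616
= 0.0958 kg/m^3


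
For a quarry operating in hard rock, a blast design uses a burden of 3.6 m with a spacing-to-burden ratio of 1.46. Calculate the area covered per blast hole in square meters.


First, find the spacing:
Spacing = burden * ratio = 3.6 * 1.46
= 5.256 m
Then, calculate the area:
Area = burden * spacing = 3.6 * 5.256
= 18.9216 m^2

18.9216 m^2


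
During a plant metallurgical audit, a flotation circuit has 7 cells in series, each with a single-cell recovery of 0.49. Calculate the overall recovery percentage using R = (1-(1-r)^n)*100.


99.1026%

Complement of single-cell recovery:
1 - r = 1 - 0.49 = 0.51
Raise to power n:
(1 - r)^7 = 0.51^7 = 0.008974106779
Overall recovery:
R = (1 - 0.008974106779) * 100
= 99.1026%


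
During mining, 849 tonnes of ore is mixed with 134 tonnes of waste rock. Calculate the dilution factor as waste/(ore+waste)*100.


13.6317%

Total material = ore + waste
= 849 + 134 = 983 tonnes
Dilution = waste / total * 100
= 134 / 983 * 100
= 0.1363173957 * 100
= 13.6317%


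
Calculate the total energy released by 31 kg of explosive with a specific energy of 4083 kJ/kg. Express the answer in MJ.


126.573 MJ

Energy = mass * specific_energy / 1000
= 31 * 4083 / 1000
= 126573 / 1000
= 126.573 MJ


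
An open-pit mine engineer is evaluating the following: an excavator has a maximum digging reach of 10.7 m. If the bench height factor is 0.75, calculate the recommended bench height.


Bench height = reach * factor
= 10.7 * 0.75
= 8.025 m

8.025 m


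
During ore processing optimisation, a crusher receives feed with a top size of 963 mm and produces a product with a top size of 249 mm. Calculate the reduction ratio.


3.8675

Reduction ratio = feed size / product size
= 963 / 249
= 3.8675


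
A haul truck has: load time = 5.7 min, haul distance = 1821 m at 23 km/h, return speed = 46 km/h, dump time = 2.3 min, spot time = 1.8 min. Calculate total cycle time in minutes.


Convert haul speed to m/min: 23 * 1000/60 = 383.3333333 m/min
Haul time = 1821 / 383.3333333 = 4.750434783 min
Convert return speed to m/min: 46 * 1000/60 = 766.6666667 m/min
Return time = 1821 / 766.6666667 = 2.375217391 min
Total cycle time:
= 5.7 + 4.750434783 + 2.3 + 2.375217391 + 1.8
= 16.9257 min

16.9257 min


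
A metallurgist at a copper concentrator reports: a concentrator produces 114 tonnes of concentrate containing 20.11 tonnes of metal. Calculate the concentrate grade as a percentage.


Grade = (metal in concentrate / concentrate mass) * 100
= (20.11 / 114) * 100
= 0.1764035088 * 100
= 17.6404%

17.6404%


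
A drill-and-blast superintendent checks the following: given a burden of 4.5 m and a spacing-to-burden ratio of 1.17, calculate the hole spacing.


5.265 m

Spacing = burden * ratio
= 4.5 * 1.17
= 5.265 m


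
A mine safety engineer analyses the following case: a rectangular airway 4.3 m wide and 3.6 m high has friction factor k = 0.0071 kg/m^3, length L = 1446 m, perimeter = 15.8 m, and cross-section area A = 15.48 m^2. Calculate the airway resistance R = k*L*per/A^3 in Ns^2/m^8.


0.0437 Ns^2/m^8

Compute the numerator:
k * L * per = 0.0071 * 1446 * 15.8
= 162.21228
Compute the denominator:
A^3 = 15.48^3 = 3709.478592
Resistance:
R = 162.21228 / 3709.478592
= 0.0437 Ns^2/m^8


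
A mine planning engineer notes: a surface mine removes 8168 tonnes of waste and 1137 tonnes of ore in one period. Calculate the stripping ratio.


Stripping ratio = waste tonnage / ore tonnage
= 8168 / 1137
= 7.1838

7.1838


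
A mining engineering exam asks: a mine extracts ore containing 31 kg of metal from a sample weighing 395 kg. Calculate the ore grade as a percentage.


7.8481%

Ore grade = (metal mass / ore mass) * 100
= (31 / 395) * 100
= 0.07848101266 * 100
= 7.8481%


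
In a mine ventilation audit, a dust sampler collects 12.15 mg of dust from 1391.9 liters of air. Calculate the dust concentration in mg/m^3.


8.7291 mg/m^3

Convert liters to m^3: 1 m^3 = 1000 L
Concentration = mass / volume * 1000
= 12.15 / 1391.9 * 1000
= 0.008729075365 * 1000
= 8.7291 mg/m^3


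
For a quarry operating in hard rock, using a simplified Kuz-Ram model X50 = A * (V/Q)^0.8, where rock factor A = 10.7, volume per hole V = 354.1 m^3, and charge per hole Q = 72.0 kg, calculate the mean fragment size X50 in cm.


Compute V/Q:
V/Q = 354.1 / 72.0 = 4.918055556
Raise to the power 0.8:
(V/Q)^0.8 = 4.918055556^0.8 = 3.576306601
Multiply by A:
X50 = 10.7 * 3.576306601
= 38.2665 cm

38.2665 cm


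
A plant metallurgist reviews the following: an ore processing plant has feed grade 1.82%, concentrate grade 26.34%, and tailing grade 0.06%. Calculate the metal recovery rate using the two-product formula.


Using the two-product formula:
R = 100 * c * (f - t) / (f * (c - t))
Numerator = 100 * 26.34 * (1.82 - 0.06)
= 100 * 26.34 * 1.76
= 4635.84
Denominator = 1.82 * (26.34 - 0.06)
= 1.82 * 26.28
= 47.8296
R = 4635.84 / 47.8296
= 96.9241%

96.9241%


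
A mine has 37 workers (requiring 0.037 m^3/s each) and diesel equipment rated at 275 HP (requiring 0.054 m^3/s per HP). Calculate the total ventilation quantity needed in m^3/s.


Airflow for workers:
Q_people = 37 * 0.037 = 1.369 m^3/s
Airflow for diesel equipment:
Q_diesel = 275 * 0.054 = 14.85 m^3/s
Total ventilation:
Q_total = 1.369 + 14.85
= 16.219 m^3/s

16.219 m^3/s


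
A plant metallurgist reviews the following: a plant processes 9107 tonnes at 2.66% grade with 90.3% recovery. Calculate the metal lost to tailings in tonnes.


23.4979 tonnes

Total metal in feed:
= 9107 * 2.66 / 100 = 242.2462 tonnes
Metal recovered:
= 242.2462 * 90.3 / 100 = 218.7483186 tonnes
Metal lost to tailings:
= 242.2462 - 218.7483186
= 23.4979 tonnes


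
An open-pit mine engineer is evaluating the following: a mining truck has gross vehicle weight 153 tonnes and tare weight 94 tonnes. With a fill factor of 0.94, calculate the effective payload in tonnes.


Maximum payload = gross - tare
= 153 - 94 = 59 tonnes
Effective payload = max payload * fill factor
= 59 * 0.94
= 55.46 tonnes

55.46 tonnes


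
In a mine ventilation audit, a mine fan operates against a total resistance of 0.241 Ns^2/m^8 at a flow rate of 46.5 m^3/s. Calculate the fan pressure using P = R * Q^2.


521.1023 Pa

Compute Q^2:
Q^2 = 46.5^2 = 2162.25
Compute pressure:
P = R * Q^2 = 0.241 * 2162.25
= 521.1023 Pa


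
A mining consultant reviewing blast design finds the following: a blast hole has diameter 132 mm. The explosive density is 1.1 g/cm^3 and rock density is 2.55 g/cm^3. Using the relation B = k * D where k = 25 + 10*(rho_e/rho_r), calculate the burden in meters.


3.8694 m

First, compute k:
rho_e / rho_r = 1.1 / 2.55 = 0.431372549
k = 25 + 10 * 0.431372549 = 29.31372549
Then, compute burden:
B = k * D / 1000 = 29.31372549 * 132 / 1000
= 3869.411765 / 1000
= 3.8694 m


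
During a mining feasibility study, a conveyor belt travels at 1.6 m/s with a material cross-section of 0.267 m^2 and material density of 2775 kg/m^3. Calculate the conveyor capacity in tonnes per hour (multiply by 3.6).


4267.728 t/h

Volumetric flow = speed * area
= 1.6 * 0.267 = 0.4272 m^3/s
Mass flow = volumetric * density
= 0.4272 * 2775 = 1185.48 kg/s
Convert to t/h: multiply by 3.6
Capacity = 1185.48 * 3.6
= 4267.728 t/h


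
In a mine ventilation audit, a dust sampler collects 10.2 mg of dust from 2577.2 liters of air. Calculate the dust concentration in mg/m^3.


3.9578 mg/m^3

Convert liters to m^3: 1 m^3 = 1000 L
Concentration = mass / volume * 1000
= 10.2 / 2577.2 * 1000
= 0.003957783641 * 1000
= 3.9578 mg/m^3


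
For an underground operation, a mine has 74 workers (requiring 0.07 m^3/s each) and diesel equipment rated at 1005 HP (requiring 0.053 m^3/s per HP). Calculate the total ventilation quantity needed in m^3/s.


Airflow for workers:
Q_people = 74 * 0.07 = 5.18 m^3/s
Airflow for diesel equipment:
Q_diesel = 1005 * 0.053 = 53.265 m^3/s
Total ventilation:
Q_total = 5.18 + 53.265
= 58.445 m^3/s

58.445 m^3/s


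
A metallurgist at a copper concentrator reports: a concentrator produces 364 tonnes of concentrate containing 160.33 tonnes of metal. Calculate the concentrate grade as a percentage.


Grade = (metal in concentrate / concentrate mass) * 100
= (160.33 / 364) * 100
= 0.440467033 * 100
= 44.0467%

44.0467%


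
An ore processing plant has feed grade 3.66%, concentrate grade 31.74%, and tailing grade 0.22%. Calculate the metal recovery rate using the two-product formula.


94.6451%

Using the two-product formula:
R = 100 * c * (f - t) / (f * (c - t))
Numerator = 100 * 31.74 * (3.66 - 0.22)
= 100 * 31.74 * 3.44
= 10918.56
Denominator = 3.66 * (31.74 - 0.22)
= 3.66 * 31.52
= 115.3632
R = 10918.56 / 115.3632
= 94.6451%


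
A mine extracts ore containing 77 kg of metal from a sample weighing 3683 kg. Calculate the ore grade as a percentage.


2.0907%

Ore grade = (metal mass / ore mass) * 100
= (77 / 3683) * 100
= 0.0209068694 * 100
= 2.0907%


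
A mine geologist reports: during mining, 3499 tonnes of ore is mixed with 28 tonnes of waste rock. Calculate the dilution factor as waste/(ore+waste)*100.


Total material = ore + waste
= 3499 + 28 = 3527 tonnes
Dilution = waste / total * 100
= 28 / 3527 * 100
= 0.007938758151 * 100
= 0.7939%

0.7939%


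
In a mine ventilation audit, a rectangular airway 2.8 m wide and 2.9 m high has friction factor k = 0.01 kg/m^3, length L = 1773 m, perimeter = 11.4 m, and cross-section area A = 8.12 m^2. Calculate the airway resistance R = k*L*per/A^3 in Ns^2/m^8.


Compute the numerator:
k * L * per = 0.01 * 1773 * 11.4
= 202.122
Compute the denominator:
A^3 = 8.12^3 = 535.387328
Resistance:
R = 202.122 / 535.387328
= 0.3775 Ns^2/m^8

0.3775 Ns^2/m^8


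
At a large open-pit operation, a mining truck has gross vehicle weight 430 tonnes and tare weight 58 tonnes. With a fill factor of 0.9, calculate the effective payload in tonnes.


334.8 tonnes

Maximum payload = gross - tare
= 430 - 58 = 372 tonnes
Effective payload = max payload * fill factor
= 372 * 0.9
= 334.8 tonnes


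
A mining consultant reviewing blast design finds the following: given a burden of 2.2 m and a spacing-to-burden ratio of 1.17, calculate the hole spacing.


Spacing = burden * ratio
= 2.2 * 1.17
= 2.574 m

2.574 m


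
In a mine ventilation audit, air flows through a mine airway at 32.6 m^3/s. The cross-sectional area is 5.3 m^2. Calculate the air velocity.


6.1509 m/s

Velocity = flow rate / cross-sectional area
= 32.6 / 5.3
= 6.1509 m/s


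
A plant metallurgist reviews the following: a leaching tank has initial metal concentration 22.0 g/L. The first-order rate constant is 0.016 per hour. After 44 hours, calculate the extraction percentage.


50.5397%

Compute the exponent:
-k * t = -0.016 * 44 = -0.704
Remaining concentration:
C = 22.0 * exp(-0.704)
= 22.0 * 0.49460293
= 10.88126446 g/L
Extracted = 22.0 - 10.88126446 = 11.11873554 g/L
Extraction % = 11.11873554 / 22.0 * 100
= 50.5397%


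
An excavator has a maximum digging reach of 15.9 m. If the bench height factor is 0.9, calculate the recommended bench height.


Bench height = reach * factor
= 15.9 * 0.9
= 14.31 m

14.31 m


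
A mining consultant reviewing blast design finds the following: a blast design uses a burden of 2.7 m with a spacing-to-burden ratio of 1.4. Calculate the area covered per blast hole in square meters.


10.206 m^2

First, find the spacing:
Spacing = burden * ratio = 2.7 * 1.4
= 3.78 m
Then, calculate the area:
Area = burden * spacing = 2.7 * 3.78
= 10.206 m^2


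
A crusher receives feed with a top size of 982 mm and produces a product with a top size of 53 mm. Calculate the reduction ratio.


18.5283

Reduction ratio = feed size / product size
= 982 / 53
= 18.5283


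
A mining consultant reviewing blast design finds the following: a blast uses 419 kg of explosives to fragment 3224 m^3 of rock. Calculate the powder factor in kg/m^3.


Powder factor = explosive mass / rock volume
= 419 / 3224
= 0.13 kg/m^3

0.13 kg/m^3


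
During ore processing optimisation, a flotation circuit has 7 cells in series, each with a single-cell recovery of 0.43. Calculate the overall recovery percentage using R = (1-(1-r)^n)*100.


98.0451%

Complement of single-cell recovery:
1 - r = 1 - 0.43 = 0.57
Raise to power n:
(1 - r)^7 = 0.57^7 = 0.01954897493
Overall recovery:
R = (1 - 0.01954897493) * 100
= 98.0451%


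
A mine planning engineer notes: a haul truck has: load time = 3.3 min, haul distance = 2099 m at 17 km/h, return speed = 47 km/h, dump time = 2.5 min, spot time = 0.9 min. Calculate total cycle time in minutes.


16.7878 min

Convert haul speed to m/min: 17 * 1000/60 = 283.3333333 m/min
Haul time = 2099 / 283.3333333 = 7.408235294 min
Convert return speed to m/min: 47 * 1000/60 = 783.3333333 m/min
Return time = 2099 / 783.3333333 = 2.679574468 min
Total cycle time:
= 3.3 + 7.408235294 + 2.5 + 2.679574468 + 0.9
= 16.7878 min


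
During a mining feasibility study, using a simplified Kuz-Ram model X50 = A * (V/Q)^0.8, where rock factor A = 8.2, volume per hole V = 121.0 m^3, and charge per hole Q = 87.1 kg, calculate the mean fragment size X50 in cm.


10.6666 cm

Compute V/Q:
V/Q = 121.0 / 87.1 = 1.389207807
Raise to the power 0.8:
(V/Q)^0.8 = 1.389207807^0.8 = 1.300809716
Multiply by A:
X50 = 8.2 * 1.300809716
= 10.6666 cm


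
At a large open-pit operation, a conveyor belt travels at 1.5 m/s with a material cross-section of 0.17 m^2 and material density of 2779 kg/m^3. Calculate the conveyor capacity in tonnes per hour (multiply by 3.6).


Volumetric flow = speed * area
= 1.5 * 0.17 = 0.255 m^3/s
Mass flow = volumetric * density
= 0.255 * 2779 = 708.645 kg/s
Convert to t/h: multiply by 3.6
Capacity = 708.645 * 3.6
= 2551.122 t/h

2551.122 t/h


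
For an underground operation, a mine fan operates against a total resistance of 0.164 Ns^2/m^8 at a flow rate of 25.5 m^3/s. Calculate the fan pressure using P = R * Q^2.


106.641 Pa

Compute Q^2:
Q^2 = 25.5^2 = 650.25
Compute pressure:
P = R * Q^2 = 0.164 * 650.25
= 106.641 Pa


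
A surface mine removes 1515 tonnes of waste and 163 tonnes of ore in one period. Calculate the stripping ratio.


9.2945

Stripping ratio = waste tonnage / ore tonnage
= 1515 / 163
= 9.2945


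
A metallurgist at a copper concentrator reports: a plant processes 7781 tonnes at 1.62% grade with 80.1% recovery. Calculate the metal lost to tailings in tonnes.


25.0844 tonnes

Total metal in feed:
= 7781 * 1.62 / 100 = 126.0522 tonnes
Metal recovered:
= 126.0522 * 80.1 / 100 = 100.9678122 tonnes
Metal lost to tailings:
= 126.0522 - 100.9678122
= 25.0844 tonnes


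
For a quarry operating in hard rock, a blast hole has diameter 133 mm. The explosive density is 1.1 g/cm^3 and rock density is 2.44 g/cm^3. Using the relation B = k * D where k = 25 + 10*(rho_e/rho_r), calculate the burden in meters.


First, compute k:
rho_e / rho_r = 1.1 / 2.44 = 0.4508196721
k = 25 + 10 * 0.4508196721 = 29.50819672
Then, compute burden:
B = k * D / 1000 = 29.50819672 * 133 / 1000
= 3924.590164 / 1000
= 3.9246 m

3.9246 m


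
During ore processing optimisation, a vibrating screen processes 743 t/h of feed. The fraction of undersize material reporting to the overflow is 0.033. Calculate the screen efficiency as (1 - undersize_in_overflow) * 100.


Screen efficiency = (1 - fraction of undersize in overflow) * 100
= (1 - 0.033) * 100
= 0.967 * 100
= 96.7%

96.7%


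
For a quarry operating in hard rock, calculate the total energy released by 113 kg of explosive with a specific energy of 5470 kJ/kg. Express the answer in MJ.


Energy = mass * specific_energy / 1000
= 113 * 5470 / 1000
= 618110 / 1000
= 618.11 MJ

618.11 MJ


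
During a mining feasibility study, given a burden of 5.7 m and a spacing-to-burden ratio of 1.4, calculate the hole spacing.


Spacing = burden * ratio
= 5.7 * 1.4
= 7.98 m

7.98 m


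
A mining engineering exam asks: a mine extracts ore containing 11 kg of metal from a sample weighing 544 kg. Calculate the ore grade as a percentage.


Ore grade = (metal mass / ore mass) * 100
= (11 / 544) * 100
= 0.02022058824 * 100
= 2.0221%

2.0221%


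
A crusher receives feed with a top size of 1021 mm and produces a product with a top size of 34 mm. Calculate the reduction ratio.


30.0294

Reduction ratio = feed size / product size
= 1021 / 34
= 30.0294


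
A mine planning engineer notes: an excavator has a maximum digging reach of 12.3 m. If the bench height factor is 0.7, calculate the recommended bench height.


8.61 m

Bench height = reach * factor
= 12.3 * 0.7
= 8.61 m


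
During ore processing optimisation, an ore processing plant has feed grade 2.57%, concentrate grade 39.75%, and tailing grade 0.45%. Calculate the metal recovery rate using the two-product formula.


Using the two-product formula:
R = 100 * c * (f - t) / (f * (c - t))
Numerator = 100 * 39.75 * (2.57 - 0.45)
= 100 * 39.75 * 2.12
= 8427.0
Denominator = 2.57 * (39.75 - 0.45)
= 2.57 * 39.3
= 101.001
R = 8427.0 / 101.001
= 83.4348%

83.4348%


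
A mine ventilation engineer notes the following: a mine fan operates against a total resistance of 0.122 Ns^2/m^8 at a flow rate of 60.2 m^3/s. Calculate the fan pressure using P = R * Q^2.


442.1329 Pa

Compute Q^2:
Q^2 = 60.2^2 = 3624.04
Compute pressure:
P = R * Q^2 = 0.122 * 3624.04
= 442.1329 Pa


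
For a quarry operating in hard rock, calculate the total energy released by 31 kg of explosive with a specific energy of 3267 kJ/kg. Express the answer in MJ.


Energy = mass * specific_energy / 1000
= 31 * 3267 / 1000
= 101277 / 1000
= 101.277 MJ

101.277 MJ


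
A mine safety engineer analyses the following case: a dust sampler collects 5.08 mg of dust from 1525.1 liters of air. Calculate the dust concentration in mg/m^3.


3.3309 mg/m^3

Convert liters to m^3: 1 m^3 = 1000 L
Concentration = mass / volume * 1000
= 5.08 / 1525.1 * 1000
= 0.003330929119 * 1000
= 3.3309 mg/m^3


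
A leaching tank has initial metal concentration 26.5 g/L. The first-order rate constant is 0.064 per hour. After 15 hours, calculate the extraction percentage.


61.7107%

Compute the exponent:
-k * t = -0.064 * 15 = -0.96
Remaining concentration:
C = 26.5 * exp(-0.96)
= 26.5 * 0.382892886
= 10.14666148 g/L
Extracted = 26.5 - 10.14666148 = 16.35333852 g/L
Extraction % = 16.35333852 / 26.5 * 100
= 61.7107%


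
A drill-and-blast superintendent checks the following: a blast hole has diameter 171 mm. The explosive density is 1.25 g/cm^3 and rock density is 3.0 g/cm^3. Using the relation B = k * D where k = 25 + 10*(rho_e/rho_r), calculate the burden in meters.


4.9875 m

First, compute k:
rho_e / rho_r = 1.25 / 3.0 = 0.4166666667
k = 25 + 10 * 0.4166666667 = 29.16666667
Then, compute burden:
B = k * D / 1000 = 29.16666667 * 171 / 1000
= 4987.5 / 1000
= 4.9875 m


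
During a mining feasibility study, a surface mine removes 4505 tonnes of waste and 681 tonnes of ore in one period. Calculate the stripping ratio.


Stripping ratio = waste tonnage / ore tonnage
= 4505 / 681
= 6.6153

6.6153


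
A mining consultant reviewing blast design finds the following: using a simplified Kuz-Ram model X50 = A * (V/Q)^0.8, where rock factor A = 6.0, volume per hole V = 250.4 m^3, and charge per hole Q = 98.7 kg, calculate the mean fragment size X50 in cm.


Compute V/Q:
V/Q = 250.4 / 98.7 = 2.53698075
Raise to the power 0.8:
(V/Q)^0.8 = 2.53698075^0.8 = 2.105977551
Multiply by A:
X50 = 6.0 * 2.105977551
= 12.6359 cm

12.6359 cm


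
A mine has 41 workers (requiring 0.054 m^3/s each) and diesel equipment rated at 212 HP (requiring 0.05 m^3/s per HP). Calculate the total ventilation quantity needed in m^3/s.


Airflow for workers:
Q_people = 41 * 0.054 = 2.214 m^3/s
Airflow for diesel equipment:
Q_diesel = 212 * 0.05 = 10.6 m^3/s
Total ventilation:
Q_total = 2.214 + 10.6
= 12.814 m^3/s

12.814 m^3/s


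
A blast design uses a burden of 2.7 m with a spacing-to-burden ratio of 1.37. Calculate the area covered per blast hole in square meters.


First, find the spacing:
Spacing = burden * ratio = 2.7 * 1.37
= 3.699 m
Then, calculate the area:
Area = burden * spacing = 2.7 * 3.699
= 9.9873 m^2

9.9873 m^2


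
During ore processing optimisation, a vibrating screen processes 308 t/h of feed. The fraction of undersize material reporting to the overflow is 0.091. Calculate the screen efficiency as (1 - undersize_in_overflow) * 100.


90.9%

Screen efficiency = (1 - fraction of undersize in overflow) * 100
= (1 - 0.091) * 100
= 0.909 * 100
= 90.9%


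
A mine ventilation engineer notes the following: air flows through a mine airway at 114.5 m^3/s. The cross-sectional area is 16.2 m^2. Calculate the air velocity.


Velocity = flow rate / cross-sectional area
= 114.5 / 16.2
= 7.0679 m/s

7.0679 m/s


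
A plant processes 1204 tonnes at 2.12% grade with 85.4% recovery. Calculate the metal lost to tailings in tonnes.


3.7266 tonnes

Total metal in feed:
= 1204 * 2.12 / 100 = 25.5248 tonnes
Metal recovered:
= 25.5248 * 85.4 / 100 = 21.7981792 tonnes
Metal lost to tailings:
= 25.5248 - 21.7981792
= 3.7266 tonnes


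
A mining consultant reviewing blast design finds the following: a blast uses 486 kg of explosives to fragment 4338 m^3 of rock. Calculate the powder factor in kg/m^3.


Powder factor = explosive mass / rock volume
= 486 / 4338
= 0.112 kg/m^3

0.112 kg/m^3


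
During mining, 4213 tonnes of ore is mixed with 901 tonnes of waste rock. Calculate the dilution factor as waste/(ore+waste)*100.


17.6183%

Total material = ore + waste
= 4213 + 901 = 5114 tonnes
Dilution = waste / total * 100
= 901 / 5114 * 100
= 0.176183027 * 100
= 17.6183%


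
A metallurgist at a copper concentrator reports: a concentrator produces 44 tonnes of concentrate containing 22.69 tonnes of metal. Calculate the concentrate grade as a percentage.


51.5682%

Grade = (metal in concentrate / concentrate mass) * 100
= (22.69 / 44) * 100
= 0.5156818182 * 100
= 51.5682%


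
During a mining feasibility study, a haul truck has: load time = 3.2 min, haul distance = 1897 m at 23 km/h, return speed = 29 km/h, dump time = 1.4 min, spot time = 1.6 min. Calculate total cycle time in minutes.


Convert haul speed to m/min: 23 * 1000/60 = 383.3333333 m/min
Haul time = 1897 / 383.3333333 = 4.948695652 min
Convert return speed to m/min: 29 * 1000/60 = 483.3333333 m/min
Return time = 1897 / 483.3333333 = 3.924827586 min
Total cycle time:
= 3.2 + 4.948695652 + 1.4 + 3.924827586 + 1.6
= 15.0735 min

15.0735 min


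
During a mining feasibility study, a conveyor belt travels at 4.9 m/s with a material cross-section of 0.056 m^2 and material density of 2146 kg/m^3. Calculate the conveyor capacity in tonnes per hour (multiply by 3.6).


Volumetric flow = speed * area
= 4.9 * 0.056 = 0.2744 m^3/s
Mass flow = volumetric * density
= 0.2744 * 2146 = 588.8624 kg/s
Convert to t/h: multiply by 3.6
Capacity = 588.8624 * 3.6
= 2119.9046 t/h

2119.9046 t/h


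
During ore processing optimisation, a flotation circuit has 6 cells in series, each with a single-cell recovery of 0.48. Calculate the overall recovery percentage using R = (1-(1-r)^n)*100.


Complement of single-cell recovery:
1 - r = 1 - 0.48 = 0.52
Raise to power n:
(1 - r)^6 = 0.52^6 = 0.01977060966
Overall recovery:
R = (1 - 0.01977060966) * 100
= 98.0229%

98.0229%


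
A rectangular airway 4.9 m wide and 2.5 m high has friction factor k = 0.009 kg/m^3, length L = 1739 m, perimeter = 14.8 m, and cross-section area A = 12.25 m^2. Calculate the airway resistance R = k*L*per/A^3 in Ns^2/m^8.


Compute the numerator:
k * L * per = 0.009 * 1739 * 14.8
= 231.6348
Compute the denominator:
A^3 = 12.25^3 = 1838.265625
Resistance:
R = 231.6348 / 1838.265625
= 0.126 Ns^2/m^8

0.126 Ns^2/m^8


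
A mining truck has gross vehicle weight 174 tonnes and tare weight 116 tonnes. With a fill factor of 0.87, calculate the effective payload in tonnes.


Maximum payload = gross - tare
= 174 - 116 = 58 tonnes
Effective payload = max payload * fill factor
= 58 * 0.87
= 50.46 tonnes

50.46 tonnes


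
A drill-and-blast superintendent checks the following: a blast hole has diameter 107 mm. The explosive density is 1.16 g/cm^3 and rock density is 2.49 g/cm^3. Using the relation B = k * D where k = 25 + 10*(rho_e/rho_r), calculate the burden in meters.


3.1735 m

First, compute k:
rho_e / rho_r = 1.16 / 2.49 = 0.4658634538
k = 25 + 10 * 0.4658634538 = 29.65863454
Then, compute burden:
B = k * D / 1000 = 29.65863454 * 107 / 1000
= 3173.473896 / 1000
= 3.1735 m


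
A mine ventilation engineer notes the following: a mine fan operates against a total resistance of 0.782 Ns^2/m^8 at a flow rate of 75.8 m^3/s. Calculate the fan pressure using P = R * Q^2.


4493.0905 Pa

Compute Q^2:
Q^2 = 75.8^2 = 5745.64
Compute pressure:
P = R * Q^2 = 0.782 * 5745.64
= 4493.0905 Pa


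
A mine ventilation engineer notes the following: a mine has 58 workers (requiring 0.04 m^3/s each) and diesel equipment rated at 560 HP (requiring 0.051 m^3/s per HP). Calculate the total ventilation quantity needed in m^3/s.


Airflow for workers:
Q_people = 58 * 0.04 = 2.32 m^3/s
Airflow for diesel equipment:
Q_diesel = 560 * 0.051 = 28.56 m^3/s
Total ventilation:
Q_total = 2.32 + 28.56
= 30.88 m^3/s

30.88 m^3/s


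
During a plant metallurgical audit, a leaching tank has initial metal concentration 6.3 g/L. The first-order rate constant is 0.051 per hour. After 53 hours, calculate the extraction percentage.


Compute the exponent:
-k * t = -0.051 * 53 = -2.703
Remaining concentration:
C = 6.3 * exp(-2.703)
= 6.3 * 0.06700419832
= 0.4221264494 g/L
Extracted = 6.3 - 0.4221264494 = 5.877873551 g/L
Extraction % = 5.877873551 / 6.3 * 100
= 93.2996%

93.2996%


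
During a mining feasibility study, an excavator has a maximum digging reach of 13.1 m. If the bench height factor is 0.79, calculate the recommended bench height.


10.349 m

Bench height = reach * factor
= 13.1 * 0.79
= 10.349 m


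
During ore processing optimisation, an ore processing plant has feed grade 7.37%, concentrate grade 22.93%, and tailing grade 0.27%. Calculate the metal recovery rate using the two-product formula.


Using the two-product formula:
R = 100 * c * (f - t) / (f * (c - t))
Numerator = 100 * 22.93 * (7.37 - 0.27)
= 100 * 22.93 * 7.1
= 16280.3
Denominator = 7.37 * (22.93 - 0.27)
= 7.37 * 22.66
= 167.0042
R = 16280.3 / 167.0042
= 97.4844%

97.4844%


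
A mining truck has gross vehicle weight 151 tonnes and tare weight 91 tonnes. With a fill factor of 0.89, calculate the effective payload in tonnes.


53.4 tonnes

Maximum payload = gross - tare
= 151 - 91 = 60 tonnes
Effective payload = max payload * fill factor
= 60 * 0.89
= 53.4 tonnes


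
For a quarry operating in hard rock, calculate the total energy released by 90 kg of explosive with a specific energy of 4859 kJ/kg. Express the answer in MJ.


Energy = mass * specific_energy / 1000
= 90 * 4859 / 1000
= 437310 / 1000
= 437.31 MJ

437.31 MJ


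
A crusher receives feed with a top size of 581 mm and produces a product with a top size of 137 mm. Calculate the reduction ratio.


4.2409

Reduction ratio = feed size / product size
= 581 / 137
= 4.2409


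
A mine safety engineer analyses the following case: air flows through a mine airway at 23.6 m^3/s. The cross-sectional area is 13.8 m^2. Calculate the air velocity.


1.7101 m/s

Velocity = flow rate / cross-sectional area
= 23.6 / 13.8
= 1.7101 m/s


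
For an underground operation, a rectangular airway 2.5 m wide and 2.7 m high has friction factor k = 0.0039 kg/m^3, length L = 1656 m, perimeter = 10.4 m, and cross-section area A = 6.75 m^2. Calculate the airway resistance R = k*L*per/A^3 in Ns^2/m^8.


Compute the numerator:
k * L * per = 0.0039 * 1656 * 10.4
= 67.16736
Compute the denominator:
A^3 = 6.75^3 = 307.546875
Resistance:
R = 67.16736 / 307.546875
= 0.2184 Ns^2/m^8

0.2184 Ns^2/m^8


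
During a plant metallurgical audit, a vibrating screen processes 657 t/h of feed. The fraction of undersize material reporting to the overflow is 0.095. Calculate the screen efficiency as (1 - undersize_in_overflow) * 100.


Screen efficiency = (1 - fraction of undersize in overflow) * 100
= (1 - 0.095) * 100
= 0.905 * 100
= 90.5%

90.5%


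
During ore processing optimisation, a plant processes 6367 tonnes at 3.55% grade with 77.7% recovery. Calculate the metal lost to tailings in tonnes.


Total metal in feed:
= 6367 * 3.55 / 100 = 226.0285 tonnes
Metal recovered:
= 226.0285 * 77.7 / 100 = 175.6241445 tonnes
Metal lost to tailings:
= 226.0285 - 175.6241445
= 50.4044 tonnes

50.4044 tonnes


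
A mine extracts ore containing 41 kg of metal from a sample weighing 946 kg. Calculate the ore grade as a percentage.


Ore grade = (metal mass / ore mass) * 100
= (41 / 946) * 100
= 0.04334038055 * 100
= 4.334%

4.334%


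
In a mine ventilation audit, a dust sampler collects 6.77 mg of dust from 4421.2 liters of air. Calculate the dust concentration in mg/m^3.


1.5313 mg/m^3

Convert liters to m^3: 1 m^3 = 1000 L
Concentration = mass / volume * 1000
= 6.77 / 4421.2 * 1000
= 0.001531258482 * 1000
= 1.5313 mg/m^3


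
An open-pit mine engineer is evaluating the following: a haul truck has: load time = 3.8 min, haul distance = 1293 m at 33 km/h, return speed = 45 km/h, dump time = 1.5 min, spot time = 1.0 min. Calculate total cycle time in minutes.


Convert haul speed to m/min: 33 * 1000/60 = 550 m/min
Haul time = 1293 / 550 = 2.350909091 min
Convert return speed to m/min: 45 * 1000/60 = 750 m/min
Return time = 1293 / 750 = 1.724 min
Total cycle time:
= 3.8 + 2.350909091 + 1.5 + 1.724 + 1.0
= 10.3749 min

10.3749 min


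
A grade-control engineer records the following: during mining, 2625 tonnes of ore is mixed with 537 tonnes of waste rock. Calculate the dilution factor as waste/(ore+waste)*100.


16.9829%

Total material = ore + waste
= 2625 + 537 = 3162 tonnes
Dilution = waste / total * 100
= 537 / 3162 * 100
= 0.169829222 * 100
= 16.9829%


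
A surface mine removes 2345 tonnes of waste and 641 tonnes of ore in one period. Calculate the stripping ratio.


Stripping ratio = waste tonnage / ore tonnage
= 2345 / 641
= 3.6583

3.6583
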